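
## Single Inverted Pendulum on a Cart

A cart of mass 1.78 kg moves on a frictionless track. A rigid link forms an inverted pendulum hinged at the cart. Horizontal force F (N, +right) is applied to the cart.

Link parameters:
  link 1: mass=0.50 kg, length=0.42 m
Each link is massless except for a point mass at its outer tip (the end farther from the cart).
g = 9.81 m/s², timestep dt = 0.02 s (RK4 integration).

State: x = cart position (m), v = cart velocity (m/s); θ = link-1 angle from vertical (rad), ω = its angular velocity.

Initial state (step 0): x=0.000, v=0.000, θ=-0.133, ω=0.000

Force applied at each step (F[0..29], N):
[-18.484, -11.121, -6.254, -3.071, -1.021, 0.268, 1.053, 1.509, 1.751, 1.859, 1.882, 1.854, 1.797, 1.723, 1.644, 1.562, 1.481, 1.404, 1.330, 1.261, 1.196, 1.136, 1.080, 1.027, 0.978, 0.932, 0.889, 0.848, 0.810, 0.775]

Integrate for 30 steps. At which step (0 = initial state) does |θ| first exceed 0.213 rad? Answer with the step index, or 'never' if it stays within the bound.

apply F[0]=-18.484 → step 1: x=-0.002, v=-0.200, θ=-0.129, ω=0.410
apply F[1]=-11.121 → step 2: x=-0.007, v=-0.317, θ=-0.119, ω=0.630
apply F[2]=-6.254 → step 3: x=-0.014, v=-0.381, θ=-0.105, ω=0.730
apply F[3]=-3.071 → step 4: x=-0.022, v=-0.411, θ=-0.090, ω=0.753
apply F[4]=-1.021 → step 5: x=-0.030, v=-0.418, θ=-0.075, ω=0.731
apply F[5]=+0.268 → step 6: x=-0.039, v=-0.411, θ=-0.061, ω=0.684
apply F[6]=+1.053 → step 7: x=-0.047, v=-0.396, θ=-0.048, ω=0.623
apply F[7]=+1.509 → step 8: x=-0.054, v=-0.377, θ=-0.036, ω=0.558
apply F[8]=+1.751 → step 9: x=-0.062, v=-0.356, θ=-0.026, ω=0.492
apply F[9]=+1.859 → step 10: x=-0.069, v=-0.334, θ=-0.017, ω=0.430
apply F[10]=+1.882 → step 11: x=-0.075, v=-0.312, θ=-0.009, ω=0.372
apply F[11]=+1.854 → step 12: x=-0.081, v=-0.291, θ=-0.002, ω=0.320
apply F[12]=+1.797 → step 13: x=-0.087, v=-0.271, θ=0.004, ω=0.272
apply F[13]=+1.723 → step 14: x=-0.092, v=-0.252, θ=0.009, ω=0.230
apply F[14]=+1.644 → step 15: x=-0.097, v=-0.234, θ=0.014, ω=0.193
apply F[15]=+1.562 → step 16: x=-0.101, v=-0.217, θ=0.017, ω=0.161
apply F[16]=+1.481 → step 17: x=-0.105, v=-0.201, θ=0.020, ω=0.132
apply F[17]=+1.404 → step 18: x=-0.109, v=-0.187, θ=0.022, ω=0.107
apply F[18]=+1.330 → step 19: x=-0.113, v=-0.173, θ=0.024, ω=0.086
apply F[19]=+1.261 → step 20: x=-0.116, v=-0.160, θ=0.026, ω=0.067
apply F[20]=+1.196 → step 21: x=-0.119, v=-0.148, θ=0.027, ω=0.051
apply F[21]=+1.136 → step 22: x=-0.122, v=-0.137, θ=0.028, ω=0.037
apply F[22]=+1.080 → step 23: x=-0.125, v=-0.127, θ=0.029, ω=0.025
apply F[23]=+1.027 → step 24: x=-0.127, v=-0.117, θ=0.029, ω=0.015
apply F[24]=+0.978 → step 25: x=-0.130, v=-0.107, θ=0.029, ω=0.006
apply F[25]=+0.932 → step 26: x=-0.132, v=-0.098, θ=0.029, ω=-0.002
apply F[26]=+0.889 → step 27: x=-0.133, v=-0.090, θ=0.029, ω=-0.008
apply F[27]=+0.848 → step 28: x=-0.135, v=-0.082, θ=0.029, ω=-0.013
apply F[28]=+0.810 → step 29: x=-0.137, v=-0.074, θ=0.029, ω=-0.018
apply F[29]=+0.775 → step 30: x=-0.138, v=-0.067, θ=0.028, ω=-0.022
max |θ| = 0.133 ≤ 0.213 over all 31 states.

Answer: never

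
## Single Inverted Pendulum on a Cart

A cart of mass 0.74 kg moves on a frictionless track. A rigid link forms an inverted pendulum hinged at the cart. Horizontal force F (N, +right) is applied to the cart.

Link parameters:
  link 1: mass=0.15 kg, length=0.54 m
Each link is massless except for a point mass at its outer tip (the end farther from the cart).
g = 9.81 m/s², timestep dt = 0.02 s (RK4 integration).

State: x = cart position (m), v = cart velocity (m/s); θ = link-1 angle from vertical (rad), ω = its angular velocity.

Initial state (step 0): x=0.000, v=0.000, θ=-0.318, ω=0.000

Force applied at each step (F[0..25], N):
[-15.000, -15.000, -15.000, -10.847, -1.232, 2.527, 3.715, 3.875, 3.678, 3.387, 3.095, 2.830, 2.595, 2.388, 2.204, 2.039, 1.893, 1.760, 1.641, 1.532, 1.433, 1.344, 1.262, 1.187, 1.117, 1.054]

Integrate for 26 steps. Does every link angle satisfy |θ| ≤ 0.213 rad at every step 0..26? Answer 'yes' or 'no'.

apply F[0]=-15.000 → step 1: x=-0.004, v=-0.386, θ=-0.312, ω=0.567
apply F[1]=-15.000 → step 2: x=-0.015, v=-0.774, θ=-0.295, ω=1.142
apply F[2]=-15.000 → step 3: x=-0.035, v=-1.164, θ=-0.267, ω=1.735
apply F[3]=-10.847 → step 4: x=-0.061, v=-1.446, θ=-0.228, ω=2.152
apply F[4]=-1.232 → step 5: x=-0.090, v=-1.473, θ=-0.185, ω=2.127
apply F[5]=+2.527 → step 6: x=-0.119, v=-1.400, θ=-0.144, ω=1.935
apply F[6]=+3.715 → step 7: x=-0.146, v=-1.296, θ=-0.108, ω=1.698
apply F[7]=+3.875 → step 8: x=-0.171, v=-1.188, θ=-0.076, ω=1.466
apply F[8]=+3.678 → step 9: x=-0.193, v=-1.087, θ=-0.049, ω=1.255
apply F[9]=+3.387 → step 10: x=-0.214, v=-0.994, θ=-0.026, ω=1.070
apply F[10]=+3.095 → step 11: x=-0.233, v=-0.910, θ=-0.006, ω=0.908
apply F[11]=+2.830 → step 12: x=-0.251, v=-0.833, θ=0.011, ω=0.768
apply F[12]=+2.595 → step 13: x=-0.267, v=-0.764, θ=0.025, ω=0.646
apply F[13]=+2.388 → step 14: x=-0.281, v=-0.701, θ=0.036, ω=0.539
apply F[14]=+2.204 → step 15: x=-0.295, v=-0.643, θ=0.046, ω=0.447
apply F[15]=+2.039 → step 16: x=-0.307, v=-0.589, θ=0.054, ω=0.368
apply F[16]=+1.893 → step 17: x=-0.318, v=-0.541, θ=0.061, ω=0.298
apply F[17]=+1.760 → step 18: x=-0.329, v=-0.496, θ=0.066, ω=0.238
apply F[18]=+1.641 → step 19: x=-0.338, v=-0.454, θ=0.071, ω=0.186
apply F[19]=+1.532 → step 20: x=-0.347, v=-0.416, θ=0.074, ω=0.142
apply F[20]=+1.433 → step 21: x=-0.355, v=-0.380, θ=0.076, ω=0.103
apply F[21]=+1.344 → step 22: x=-0.362, v=-0.347, θ=0.078, ω=0.070
apply F[22]=+1.262 → step 23: x=-0.369, v=-0.316, θ=0.079, ω=0.041
apply F[23]=+1.187 → step 24: x=-0.375, v=-0.287, θ=0.080, ω=0.017
apply F[24]=+1.117 → step 25: x=-0.380, v=-0.260, θ=0.080, ω=-0.004
apply F[25]=+1.054 → step 26: x=-0.385, v=-0.235, θ=0.080, ω=-0.022
Max |angle| over trajectory = 0.318 rad; bound = 0.213 → exceeded.

Answer: no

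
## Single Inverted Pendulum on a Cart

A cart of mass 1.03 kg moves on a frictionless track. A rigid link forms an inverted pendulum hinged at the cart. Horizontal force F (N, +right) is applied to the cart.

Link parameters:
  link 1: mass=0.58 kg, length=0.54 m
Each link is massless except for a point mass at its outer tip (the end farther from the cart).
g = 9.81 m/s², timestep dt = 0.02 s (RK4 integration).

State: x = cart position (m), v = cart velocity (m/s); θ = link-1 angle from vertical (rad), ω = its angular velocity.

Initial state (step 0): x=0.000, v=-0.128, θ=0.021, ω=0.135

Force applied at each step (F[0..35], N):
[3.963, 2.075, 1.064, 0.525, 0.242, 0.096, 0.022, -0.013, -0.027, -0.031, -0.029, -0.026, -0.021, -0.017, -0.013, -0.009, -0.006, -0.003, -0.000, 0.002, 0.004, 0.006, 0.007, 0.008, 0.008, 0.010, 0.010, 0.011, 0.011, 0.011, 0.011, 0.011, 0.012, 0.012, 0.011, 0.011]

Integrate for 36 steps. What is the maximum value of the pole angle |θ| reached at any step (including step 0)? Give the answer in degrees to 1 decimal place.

Answer: 1.3°

Derivation:
apply F[0]=+3.963 → step 1: x=-0.002, v=-0.053, θ=0.022, ω=0.005
apply F[1]=+2.075 → step 2: x=-0.003, v=-0.016, θ=0.022, ω=-0.057
apply F[2]=+1.064 → step 3: x=-0.003, v=0.003, θ=0.020, ω=-0.083
apply F[3]=+0.525 → step 4: x=-0.003, v=0.011, θ=0.019, ω=-0.091
apply F[4]=+0.242 → step 5: x=-0.002, v=0.013, θ=0.017, ω=-0.089
apply F[5]=+0.096 → step 6: x=-0.002, v=0.013, θ=0.015, ω=-0.084
apply F[6]=+0.022 → step 7: x=-0.002, v=0.012, θ=0.014, ω=-0.076
apply F[7]=-0.013 → step 8: x=-0.002, v=0.011, θ=0.012, ω=-0.069
apply F[8]=-0.027 → step 9: x=-0.001, v=0.009, θ=0.011, ω=-0.061
apply F[9]=-0.031 → step 10: x=-0.001, v=0.007, θ=0.010, ω=-0.054
apply F[10]=-0.029 → step 11: x=-0.001, v=0.006, θ=0.009, ω=-0.048
apply F[11]=-0.026 → step 12: x=-0.001, v=0.004, θ=0.008, ω=-0.042
apply F[12]=-0.021 → step 13: x=-0.001, v=0.003, θ=0.007, ω=-0.037
apply F[13]=-0.017 → step 14: x=-0.001, v=0.002, θ=0.006, ω=-0.033
apply F[14]=-0.013 → step 15: x=-0.001, v=0.001, θ=0.006, ω=-0.029
apply F[15]=-0.009 → step 16: x=-0.001, v=0.000, θ=0.005, ω=-0.026
apply F[16]=-0.006 → step 17: x=-0.001, v=-0.000, θ=0.005, ω=-0.023
apply F[17]=-0.003 → step 18: x=-0.001, v=-0.001, θ=0.004, ω=-0.020
apply F[18]=-0.000 → step 19: x=-0.001, v=-0.001, θ=0.004, ω=-0.018
apply F[19]=+0.002 → step 20: x=-0.001, v=-0.002, θ=0.004, ω=-0.016
apply F[20]=+0.004 → step 21: x=-0.001, v=-0.002, θ=0.003, ω=-0.014
apply F[21]=+0.006 → step 22: x=-0.001, v=-0.002, θ=0.003, ω=-0.012
apply F[22]=+0.007 → step 23: x=-0.001, v=-0.003, θ=0.003, ω=-0.011
apply F[23]=+0.008 → step 24: x=-0.001, v=-0.003, θ=0.003, ω=-0.010
apply F[24]=+0.008 → step 25: x=-0.001, v=-0.003, θ=0.002, ω=-0.009
apply F[25]=+0.010 → step 26: x=-0.001, v=-0.003, θ=0.002, ω=-0.008
apply F[26]=+0.010 → step 27: x=-0.001, v=-0.003, θ=0.002, ω=-0.007
apply F[27]=+0.011 → step 28: x=-0.001, v=-0.003, θ=0.002, ω=-0.006
apply F[28]=+0.011 → step 29: x=-0.001, v=-0.003, θ=0.002, ω=-0.006
apply F[29]=+0.011 → step 30: x=-0.001, v=-0.003, θ=0.002, ω=-0.005
apply F[30]=+0.011 → step 31: x=-0.001, v=-0.003, θ=0.002, ω=-0.005
apply F[31]=+0.011 → step 32: x=-0.001, v=-0.003, θ=0.001, ω=-0.004
apply F[32]=+0.012 → step 33: x=-0.002, v=-0.003, θ=0.001, ω=-0.004
apply F[33]=+0.012 → step 34: x=-0.002, v=-0.003, θ=0.001, ω=-0.004
apply F[34]=+0.011 → step 35: x=-0.002, v=-0.003, θ=0.001, ω=-0.003
apply F[35]=+0.011 → step 36: x=-0.002, v=-0.002, θ=0.001, ω=-0.003
Max |angle| over trajectory = 0.022 rad = 1.3°.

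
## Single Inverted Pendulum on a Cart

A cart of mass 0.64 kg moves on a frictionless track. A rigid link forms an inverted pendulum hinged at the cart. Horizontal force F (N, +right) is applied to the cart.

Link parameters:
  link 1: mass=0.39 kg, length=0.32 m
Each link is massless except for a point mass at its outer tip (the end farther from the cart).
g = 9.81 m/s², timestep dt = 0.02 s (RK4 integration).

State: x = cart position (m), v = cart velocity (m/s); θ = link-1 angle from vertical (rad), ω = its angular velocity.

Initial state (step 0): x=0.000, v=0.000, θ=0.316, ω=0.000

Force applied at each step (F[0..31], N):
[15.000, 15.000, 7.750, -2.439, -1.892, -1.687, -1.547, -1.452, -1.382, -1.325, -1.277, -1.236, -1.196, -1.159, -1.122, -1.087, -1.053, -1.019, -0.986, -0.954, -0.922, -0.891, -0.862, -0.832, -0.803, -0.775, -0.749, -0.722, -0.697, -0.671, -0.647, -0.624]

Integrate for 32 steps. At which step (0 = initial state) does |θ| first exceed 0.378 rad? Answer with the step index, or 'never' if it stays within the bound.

Answer: never

Derivation:
apply F[0]=+15.000 → step 1: x=0.004, v=0.411, θ=0.306, ω=-1.032
apply F[1]=+15.000 → step 2: x=0.016, v=0.828, θ=0.274, ω=-2.105
apply F[2]=+7.750 → step 3: x=0.035, v=1.039, θ=0.228, ω=-2.590
apply F[3]=-2.439 → step 4: x=0.055, v=0.946, θ=0.180, ω=-2.182
apply F[4]=-1.892 → step 5: x=0.073, v=0.872, θ=0.140, ω=-1.856
apply F[5]=-1.687 → step 6: x=0.090, v=0.806, θ=0.105, ω=-1.579
apply F[6]=-1.547 → step 7: x=0.105, v=0.748, θ=0.076, ω=-1.343
apply F[7]=-1.452 → step 8: x=0.120, v=0.696, θ=0.051, ω=-1.141
apply F[8]=-1.382 → step 9: x=0.133, v=0.648, θ=0.030, ω=-0.967
apply F[9]=-1.325 → step 10: x=0.146, v=0.604, θ=0.012, ω=-0.817
apply F[10]=-1.277 → step 11: x=0.158, v=0.564, θ=-0.003, ω=-0.688
apply F[11]=-1.236 → step 12: x=0.168, v=0.526, θ=-0.015, ω=-0.576
apply F[12]=-1.196 → step 13: x=0.179, v=0.491, θ=-0.026, ω=-0.480
apply F[13]=-1.159 → step 14: x=0.188, v=0.459, θ=-0.035, ω=-0.396
apply F[14]=-1.122 → step 15: x=0.197, v=0.428, θ=-0.042, ω=-0.325
apply F[15]=-1.087 → step 16: x=0.205, v=0.400, θ=-0.048, ω=-0.263
apply F[16]=-1.053 → step 17: x=0.213, v=0.373, θ=-0.052, ω=-0.209
apply F[17]=-1.019 → step 18: x=0.220, v=0.348, θ=-0.056, ω=-0.164
apply F[18]=-0.986 → step 19: x=0.227, v=0.324, θ=-0.059, ω=-0.124
apply F[19]=-0.954 → step 20: x=0.233, v=0.301, θ=-0.061, ω=-0.091
apply F[20]=-0.922 → step 21: x=0.239, v=0.280, θ=-0.063, ω=-0.062
apply F[21]=-0.891 → step 22: x=0.244, v=0.259, θ=-0.064, ω=-0.037
apply F[22]=-0.862 → step 23: x=0.249, v=0.240, θ=-0.064, ω=-0.016
apply F[23]=-0.832 → step 24: x=0.254, v=0.222, θ=-0.064, ω=0.002
apply F[24]=-0.803 → step 25: x=0.258, v=0.204, θ=-0.064, ω=0.017
apply F[25]=-0.775 → step 26: x=0.262, v=0.188, θ=-0.064, ω=0.029
apply F[26]=-0.749 → step 27: x=0.266, v=0.172, θ=-0.063, ω=0.040
apply F[27]=-0.722 → step 28: x=0.269, v=0.157, θ=-0.062, ω=0.048
apply F[28]=-0.697 → step 29: x=0.272, v=0.142, θ=-0.061, ω=0.056
apply F[29]=-0.671 → step 30: x=0.275, v=0.129, θ=-0.060, ω=0.062
apply F[30]=-0.647 → step 31: x=0.277, v=0.116, θ=-0.059, ω=0.066
apply F[31]=-0.624 → step 32: x=0.279, v=0.103, θ=-0.057, ω=0.070
max |θ| = 0.316 ≤ 0.378 over all 33 states.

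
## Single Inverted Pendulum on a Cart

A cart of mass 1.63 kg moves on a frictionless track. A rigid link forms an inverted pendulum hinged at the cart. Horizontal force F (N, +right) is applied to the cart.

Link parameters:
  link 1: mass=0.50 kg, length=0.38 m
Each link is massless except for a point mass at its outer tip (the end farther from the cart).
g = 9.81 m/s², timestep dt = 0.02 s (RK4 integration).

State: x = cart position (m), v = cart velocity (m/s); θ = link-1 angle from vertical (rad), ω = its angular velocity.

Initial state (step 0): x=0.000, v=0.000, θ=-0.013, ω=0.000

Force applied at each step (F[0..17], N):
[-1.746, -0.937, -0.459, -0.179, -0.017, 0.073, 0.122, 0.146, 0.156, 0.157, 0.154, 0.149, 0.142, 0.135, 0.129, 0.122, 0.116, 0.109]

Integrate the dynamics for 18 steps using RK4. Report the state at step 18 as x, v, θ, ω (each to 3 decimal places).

apply F[0]=-1.746 → step 1: x=-0.000, v=-0.021, θ=-0.013, ω=0.048
apply F[1]=-0.937 → step 2: x=-0.001, v=-0.031, θ=-0.011, ω=0.070
apply F[2]=-0.459 → step 3: x=-0.001, v=-0.036, θ=-0.010, ω=0.078
apply F[3]=-0.179 → step 4: x=-0.002, v=-0.038, θ=-0.008, ω=0.077
apply F[4]=-0.017 → step 5: x=-0.003, v=-0.038, θ=-0.007, ω=0.073
apply F[5]=+0.073 → step 6: x=-0.004, v=-0.037, θ=-0.005, ω=0.066
apply F[6]=+0.122 → step 7: x=-0.004, v=-0.035, θ=-0.004, ω=0.059
apply F[7]=+0.146 → step 8: x=-0.005, v=-0.033, θ=-0.003, ω=0.052
apply F[8]=+0.156 → step 9: x=-0.006, v=-0.031, θ=-0.002, ω=0.045
apply F[9]=+0.157 → step 10: x=-0.006, v=-0.029, θ=-0.001, ω=0.039
apply F[10]=+0.154 → step 11: x=-0.007, v=-0.027, θ=-0.001, ω=0.033
apply F[11]=+0.149 → step 12: x=-0.007, v=-0.025, θ=0.000, ω=0.028
apply F[12]=+0.142 → step 13: x=-0.008, v=-0.023, θ=0.001, ω=0.024
apply F[13]=+0.135 → step 14: x=-0.008, v=-0.022, θ=0.001, ω=0.020
apply F[14]=+0.129 → step 15: x=-0.009, v=-0.020, θ=0.001, ω=0.017
apply F[15]=+0.122 → step 16: x=-0.009, v=-0.019, θ=0.002, ω=0.014
apply F[16]=+0.116 → step 17: x=-0.009, v=-0.017, θ=0.002, ω=0.011
apply F[17]=+0.109 → step 18: x=-0.010, v=-0.016, θ=0.002, ω=0.009

Answer: x=-0.010, v=-0.016, θ=0.002, ω=0.009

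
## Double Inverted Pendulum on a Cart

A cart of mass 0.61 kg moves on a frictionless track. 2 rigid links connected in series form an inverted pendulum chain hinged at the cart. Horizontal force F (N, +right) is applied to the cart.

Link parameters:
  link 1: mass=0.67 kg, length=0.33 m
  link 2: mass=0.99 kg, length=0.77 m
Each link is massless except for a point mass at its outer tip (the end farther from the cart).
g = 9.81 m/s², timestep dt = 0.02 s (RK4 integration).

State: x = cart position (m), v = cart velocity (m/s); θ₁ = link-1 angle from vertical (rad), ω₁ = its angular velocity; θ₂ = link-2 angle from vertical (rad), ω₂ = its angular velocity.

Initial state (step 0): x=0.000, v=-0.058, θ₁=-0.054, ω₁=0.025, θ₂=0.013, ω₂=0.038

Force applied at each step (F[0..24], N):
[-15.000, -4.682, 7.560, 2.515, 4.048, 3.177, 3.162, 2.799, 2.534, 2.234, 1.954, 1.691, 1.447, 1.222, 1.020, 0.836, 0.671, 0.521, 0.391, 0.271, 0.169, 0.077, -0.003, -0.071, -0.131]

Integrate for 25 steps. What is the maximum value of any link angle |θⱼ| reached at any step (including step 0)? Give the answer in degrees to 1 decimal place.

apply F[0]=-15.000 → step 1: x=-0.006, v=-0.521, θ₁=-0.040, ω₁=1.337, θ₂=0.014, ω₂=0.081
apply F[1]=-4.682 → step 2: x=-0.018, v=-0.661, θ₁=-0.010, ω₁=1.713, θ₂=0.016, ω₂=0.106
apply F[2]=+7.560 → step 3: x=-0.028, v=-0.416, θ₁=0.016, ω₁=0.961, θ₂=0.018, ω₂=0.113
apply F[3]=+2.515 → step 4: x=-0.036, v=-0.347, θ₁=0.034, ω₁=0.772, θ₂=0.021, ω₂=0.109
apply F[4]=+4.048 → step 5: x=-0.042, v=-0.236, θ₁=0.046, ω₁=0.477, θ₂=0.023, ω₂=0.097
apply F[5]=+3.177 → step 6: x=-0.046, v=-0.159, θ₁=0.054, ω₁=0.298, θ₂=0.024, ω₂=0.080
apply F[6]=+3.162 → step 7: x=-0.048, v=-0.086, θ₁=0.058, ω₁=0.138, θ₂=0.026, ω₂=0.060
apply F[7]=+2.799 → step 8: x=-0.049, v=-0.026, θ₁=0.060, ω₁=0.021, θ₂=0.027, ω₂=0.039
apply F[8]=+2.534 → step 9: x=-0.049, v=0.025, θ₁=0.059, ω₁=-0.068, θ₂=0.027, ω₂=0.019
apply F[9]=+2.234 → step 10: x=-0.048, v=0.067, θ₁=0.057, ω₁=-0.132, θ₂=0.028, ω₂=-0.001
apply F[10]=+1.954 → step 11: x=-0.047, v=0.101, θ₁=0.054, ω₁=-0.177, θ₂=0.027, ω₂=-0.019
apply F[11]=+1.691 → step 12: x=-0.044, v=0.128, θ₁=0.050, ω₁=-0.206, θ₂=0.027, ω₂=-0.035
apply F[12]=+1.447 → step 13: x=-0.042, v=0.150, θ₁=0.046, ω₁=-0.224, θ₂=0.026, ω₂=-0.049
apply F[13]=+1.222 → step 14: x=-0.038, v=0.166, θ₁=0.042, ω₁=-0.232, θ₂=0.025, ω₂=-0.061
apply F[14]=+1.020 → step 15: x=-0.035, v=0.179, θ₁=0.037, ω₁=-0.233, θ₂=0.024, ω₂=-0.070
apply F[15]=+0.836 → step 16: x=-0.031, v=0.188, θ₁=0.032, ω₁=-0.229, θ₂=0.022, ω₂=-0.078
apply F[16]=+0.671 → step 17: x=-0.028, v=0.193, θ₁=0.028, ω₁=-0.221, θ₂=0.020, ω₂=-0.083
apply F[17]=+0.521 → step 18: x=-0.024, v=0.197, θ₁=0.024, ω₁=-0.210, θ₂=0.019, ω₂=-0.087
apply F[18]=+0.391 → step 19: x=-0.020, v=0.198, θ₁=0.020, ω₁=-0.198, θ₂=0.017, ω₂=-0.090
apply F[19]=+0.271 → step 20: x=-0.016, v=0.198, θ₁=0.016, ω₁=-0.184, θ₂=0.015, ω₂=-0.091
apply F[20]=+0.169 → step 21: x=-0.012, v=0.196, θ₁=0.012, ω₁=-0.171, θ₂=0.013, ω₂=-0.090
apply F[21]=+0.077 → step 22: x=-0.008, v=0.192, θ₁=0.009, ω₁=-0.156, θ₂=0.012, ω₂=-0.089
apply F[22]=-0.003 → step 23: x=-0.004, v=0.188, θ₁=0.006, ω₁=-0.142, θ₂=0.010, ω₂=-0.087
apply F[23]=-0.071 → step 24: x=-0.000, v=0.184, θ₁=0.003, ω₁=-0.129, θ₂=0.008, ω₂=-0.084
apply F[24]=-0.131 → step 25: x=0.003, v=0.178, θ₁=0.001, ω₁=-0.116, θ₂=0.006, ω₂=-0.081
Max |angle| over trajectory = 0.060 rad = 3.4°.

Answer: 3.4°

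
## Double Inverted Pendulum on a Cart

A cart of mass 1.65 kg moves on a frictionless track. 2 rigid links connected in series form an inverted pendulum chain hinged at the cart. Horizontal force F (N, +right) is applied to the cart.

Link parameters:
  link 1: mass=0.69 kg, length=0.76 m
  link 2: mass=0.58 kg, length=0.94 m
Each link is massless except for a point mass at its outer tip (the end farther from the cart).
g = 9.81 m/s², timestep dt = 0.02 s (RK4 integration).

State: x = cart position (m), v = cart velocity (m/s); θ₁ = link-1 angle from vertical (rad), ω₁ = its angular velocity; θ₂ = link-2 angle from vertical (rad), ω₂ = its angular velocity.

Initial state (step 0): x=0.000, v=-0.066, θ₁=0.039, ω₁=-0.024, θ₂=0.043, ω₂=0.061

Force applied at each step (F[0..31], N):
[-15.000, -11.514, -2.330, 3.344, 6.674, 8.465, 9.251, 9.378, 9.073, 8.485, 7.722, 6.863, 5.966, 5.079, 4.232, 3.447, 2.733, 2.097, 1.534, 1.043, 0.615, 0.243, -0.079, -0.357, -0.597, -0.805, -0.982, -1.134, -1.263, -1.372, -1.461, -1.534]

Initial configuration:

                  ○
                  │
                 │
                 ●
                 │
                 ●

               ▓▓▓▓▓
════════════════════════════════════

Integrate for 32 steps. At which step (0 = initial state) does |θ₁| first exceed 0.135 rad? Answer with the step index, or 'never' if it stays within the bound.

Answer: never

Derivation:
apply F[0]=-15.000 → step 1: x=-0.003, v=-0.254, θ₁=0.041, ω₁=0.232, θ₂=0.044, ω₂=0.062
apply F[1]=-11.514 → step 2: x=-0.010, v=-0.399, θ₁=0.048, ω₁=0.435, θ₂=0.045, ω₂=0.063
apply F[2]=-2.330 → step 3: x=-0.018, v=-0.435, θ₁=0.057, ω₁=0.497, θ₂=0.047, ω₂=0.060
apply F[3]=+3.344 → step 4: x=-0.026, v=-0.404, θ₁=0.067, ω₁=0.475, θ₂=0.048, ω₂=0.055
apply F[4]=+6.674 → step 5: x=-0.034, v=-0.334, θ₁=0.076, ω₁=0.406, θ₂=0.049, ω₂=0.046
apply F[5]=+8.465 → step 6: x=-0.040, v=-0.244, θ₁=0.083, ω₁=0.315, θ₂=0.050, ω₂=0.034
apply F[6]=+9.251 → step 7: x=-0.044, v=-0.145, θ₁=0.088, ω₁=0.216, θ₂=0.050, ω₂=0.020
apply F[7]=+9.378 → step 8: x=-0.045, v=-0.045, θ₁=0.091, ω₁=0.117, θ₂=0.051, ω₂=0.004
apply F[8]=+9.073 → step 9: x=-0.045, v=0.050, θ₁=0.093, ω₁=0.025, θ₂=0.050, ω₂=-0.012
apply F[9]=+8.485 → step 10: x=-0.043, v=0.139, θ₁=0.092, ω₁=-0.057, θ₂=0.050, ω₂=-0.029
apply F[10]=+7.722 → step 11: x=-0.040, v=0.218, θ₁=0.091, ω₁=-0.128, θ₂=0.049, ω₂=-0.046
apply F[11]=+6.863 → step 12: x=-0.035, v=0.287, θ₁=0.087, ω₁=-0.187, θ₂=0.048, ω₂=-0.062
apply F[12]=+5.966 → step 13: x=-0.029, v=0.347, θ₁=0.083, ω₁=-0.234, θ₂=0.047, ω₂=-0.077
apply F[13]=+5.079 → step 14: x=-0.021, v=0.396, θ₁=0.078, ω₁=-0.270, θ₂=0.045, ω₂=-0.090
apply F[14]=+4.232 → step 15: x=-0.013, v=0.436, θ₁=0.073, ω₁=-0.296, θ₂=0.043, ω₂=-0.102
apply F[15]=+3.447 → step 16: x=-0.004, v=0.467, θ₁=0.066, ω₁=-0.314, θ₂=0.041, ω₂=-0.113
apply F[16]=+2.733 → step 17: x=0.006, v=0.491, θ₁=0.060, ω₁=-0.323, θ₂=0.039, ω₂=-0.122
apply F[17]=+2.097 → step 18: x=0.016, v=0.507, θ₁=0.054, ω₁=-0.327, θ₂=0.036, ω₂=-0.129
apply F[18]=+1.534 → step 19: x=0.026, v=0.518, θ₁=0.047, ω₁=-0.325, θ₂=0.034, ω₂=-0.135
apply F[19]=+1.043 → step 20: x=0.036, v=0.525, θ₁=0.041, ω₁=-0.319, θ₂=0.031, ω₂=-0.139
apply F[20]=+0.615 → step 21: x=0.047, v=0.526, θ₁=0.034, ω₁=-0.310, θ₂=0.028, ω₂=-0.142
apply F[21]=+0.243 → step 22: x=0.058, v=0.525, θ₁=0.028, ω₁=-0.298, θ₂=0.025, ω₂=-0.144
apply F[22]=-0.079 → step 23: x=0.068, v=0.520, θ₁=0.023, ω₁=-0.285, θ₂=0.022, ω₂=-0.145
apply F[23]=-0.357 → step 24: x=0.078, v=0.513, θ₁=0.017, ω₁=-0.271, θ₂=0.019, ω₂=-0.145
apply F[24]=-0.597 → step 25: x=0.088, v=0.503, θ₁=0.012, ω₁=-0.256, θ₂=0.016, ω₂=-0.143
apply F[25]=-0.805 → step 26: x=0.098, v=0.492, θ₁=0.007, ω₁=-0.240, θ₂=0.014, ω₂=-0.141
apply F[26]=-0.982 → step 27: x=0.108, v=0.480, θ₁=0.002, ω₁=-0.224, θ₂=0.011, ω₂=-0.138
apply F[27]=-1.134 → step 28: x=0.118, v=0.466, θ₁=-0.002, ω₁=-0.208, θ₂=0.008, ω₂=-0.134
apply F[28]=-1.263 → step 29: x=0.127, v=0.451, θ₁=-0.006, ω₁=-0.192, θ₂=0.005, ω₂=-0.130
apply F[29]=-1.372 → step 30: x=0.136, v=0.436, θ₁=-0.010, ω₁=-0.176, θ₂=0.003, ω₂=-0.125
apply F[30]=-1.461 → step 31: x=0.144, v=0.420, θ₁=-0.013, ω₁=-0.161, θ₂=0.000, ω₂=-0.120
apply F[31]=-1.534 → step 32: x=0.152, v=0.403, θ₁=-0.016, ω₁=-0.147, θ₂=-0.002, ω₂=-0.115
max |θ₁| = 0.093 ≤ 0.135 over all 33 states.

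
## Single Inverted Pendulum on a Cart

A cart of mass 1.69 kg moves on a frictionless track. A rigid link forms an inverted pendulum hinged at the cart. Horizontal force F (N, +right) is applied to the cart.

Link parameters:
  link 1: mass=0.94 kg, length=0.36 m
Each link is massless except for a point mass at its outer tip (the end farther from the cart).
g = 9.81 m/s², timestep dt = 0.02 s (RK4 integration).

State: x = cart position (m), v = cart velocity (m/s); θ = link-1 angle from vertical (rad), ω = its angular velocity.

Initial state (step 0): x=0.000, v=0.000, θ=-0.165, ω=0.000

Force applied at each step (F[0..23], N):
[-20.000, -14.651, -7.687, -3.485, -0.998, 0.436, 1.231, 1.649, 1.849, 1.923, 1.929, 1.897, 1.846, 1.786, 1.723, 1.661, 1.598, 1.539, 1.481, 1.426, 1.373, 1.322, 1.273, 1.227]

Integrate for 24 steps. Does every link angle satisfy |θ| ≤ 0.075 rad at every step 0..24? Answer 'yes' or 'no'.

Answer: no

Derivation:
apply F[0]=-20.000 → step 1: x=-0.002, v=-0.216, θ=-0.160, ω=0.504
apply F[1]=-14.651 → step 2: x=-0.008, v=-0.371, θ=-0.147, ω=0.846
apply F[2]=-7.687 → step 3: x=-0.016, v=-0.447, θ=-0.128, ω=0.980
apply F[3]=-3.485 → step 4: x=-0.025, v=-0.476, θ=-0.109, ω=0.994
apply F[4]=-0.998 → step 5: x=-0.035, v=-0.477, θ=-0.089, ω=0.945
apply F[5]=+0.436 → step 6: x=-0.044, v=-0.464, θ=-0.071, ω=0.864
apply F[6]=+1.231 → step 7: x=-0.053, v=-0.442, θ=-0.055, ω=0.771
apply F[7]=+1.649 → step 8: x=-0.062, v=-0.418, θ=-0.040, ω=0.677
apply F[8]=+1.849 → step 9: x=-0.070, v=-0.392, θ=-0.028, ω=0.587
apply F[9]=+1.923 → step 10: x=-0.078, v=-0.367, θ=-0.017, ω=0.505
apply F[10]=+1.929 → step 11: x=-0.085, v=-0.343, θ=-0.007, ω=0.432
apply F[11]=+1.897 → step 12: x=-0.091, v=-0.320, θ=0.001, ω=0.367
apply F[12]=+1.846 → step 13: x=-0.098, v=-0.299, θ=0.007, ω=0.309
apply F[13]=+1.786 → step 14: x=-0.103, v=-0.279, θ=0.013, ω=0.259
apply F[14]=+1.723 → step 15: x=-0.109, v=-0.260, θ=0.018, ω=0.216
apply F[15]=+1.661 → step 16: x=-0.114, v=-0.243, θ=0.022, ω=0.178
apply F[16]=+1.598 → step 17: x=-0.119, v=-0.226, θ=0.025, ω=0.145
apply F[17]=+1.539 → step 18: x=-0.123, v=-0.211, θ=0.027, ω=0.117
apply F[18]=+1.481 → step 19: x=-0.127, v=-0.196, θ=0.030, ω=0.092
apply F[19]=+1.426 → step 20: x=-0.131, v=-0.183, θ=0.031, ω=0.071
apply F[20]=+1.373 → step 21: x=-0.134, v=-0.170, θ=0.032, ω=0.053
apply F[21]=+1.322 → step 22: x=-0.138, v=-0.158, θ=0.033, ω=0.037
apply F[22]=+1.273 → step 23: x=-0.141, v=-0.147, θ=0.034, ω=0.024
apply F[23]=+1.227 → step 24: x=-0.143, v=-0.136, θ=0.034, ω=0.013
Max |angle| over trajectory = 0.165 rad; bound = 0.075 → exceeded.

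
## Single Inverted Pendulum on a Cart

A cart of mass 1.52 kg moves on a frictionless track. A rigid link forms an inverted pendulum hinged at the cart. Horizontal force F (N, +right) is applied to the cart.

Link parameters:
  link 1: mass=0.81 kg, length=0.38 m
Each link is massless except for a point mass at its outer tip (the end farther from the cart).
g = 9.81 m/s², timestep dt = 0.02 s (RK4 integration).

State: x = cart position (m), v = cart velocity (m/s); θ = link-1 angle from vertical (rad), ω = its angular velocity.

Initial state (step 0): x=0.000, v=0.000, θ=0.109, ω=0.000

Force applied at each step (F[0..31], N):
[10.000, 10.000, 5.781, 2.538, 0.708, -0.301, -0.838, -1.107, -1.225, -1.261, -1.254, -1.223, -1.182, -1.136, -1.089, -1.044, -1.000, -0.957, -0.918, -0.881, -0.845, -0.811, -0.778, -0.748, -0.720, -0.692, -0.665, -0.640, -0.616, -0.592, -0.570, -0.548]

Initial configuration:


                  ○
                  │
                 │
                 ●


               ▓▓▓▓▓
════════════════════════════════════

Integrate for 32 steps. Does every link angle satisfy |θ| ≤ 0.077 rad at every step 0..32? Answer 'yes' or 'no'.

Answer: no

Derivation:
apply F[0]=+10.000 → step 1: x=0.001, v=0.120, θ=0.106, ω=-0.257
apply F[1]=+10.000 → step 2: x=0.005, v=0.240, θ=0.099, ω=-0.519
apply F[2]=+5.781 → step 3: x=0.010, v=0.306, θ=0.087, ω=-0.644
apply F[3]=+2.538 → step 4: x=0.017, v=0.331, θ=0.074, ω=-0.669
apply F[4]=+0.708 → step 5: x=0.023, v=0.334, θ=0.061, ω=-0.640
apply F[5]=-0.301 → step 6: x=0.030, v=0.324, θ=0.049, ω=-0.587
apply F[6]=-0.838 → step 7: x=0.036, v=0.309, θ=0.038, ω=-0.524
apply F[7]=-1.107 → step 8: x=0.042, v=0.291, θ=0.028, ω=-0.460
apply F[8]=-1.225 → step 9: x=0.048, v=0.272, θ=0.019, ω=-0.399
apply F[9]=-1.261 → step 10: x=0.053, v=0.254, θ=0.012, ω=-0.344
apply F[10]=-1.254 → step 11: x=0.058, v=0.237, θ=0.005, ω=-0.294
apply F[11]=-1.223 → step 12: x=0.063, v=0.220, θ=-0.000, ω=-0.249
apply F[12]=-1.182 → step 13: x=0.067, v=0.205, θ=-0.005, ω=-0.210
apply F[13]=-1.136 → step 14: x=0.071, v=0.191, θ=-0.009, ω=-0.176
apply F[14]=-1.089 → step 15: x=0.074, v=0.177, θ=-0.012, ω=-0.147
apply F[15]=-1.044 → step 16: x=0.078, v=0.165, θ=-0.014, ω=-0.121
apply F[16]=-1.000 → step 17: x=0.081, v=0.154, θ=-0.017, ω=-0.099
apply F[17]=-0.957 → step 18: x=0.084, v=0.143, θ=-0.018, ω=-0.079
apply F[18]=-0.918 → step 19: x=0.087, v=0.133, θ=-0.020, ω=-0.063
apply F[19]=-0.881 → step 20: x=0.089, v=0.123, θ=-0.021, ω=-0.048
apply F[20]=-0.845 → step 21: x=0.092, v=0.114, θ=-0.022, ω=-0.036
apply F[21]=-0.811 → step 22: x=0.094, v=0.106, θ=-0.022, ω=-0.026
apply F[22]=-0.778 → step 23: x=0.096, v=0.098, θ=-0.023, ω=-0.016
apply F[23]=-0.748 → step 24: x=0.098, v=0.091, θ=-0.023, ω=-0.009
apply F[24]=-0.720 → step 25: x=0.100, v=0.084, θ=-0.023, ω=-0.002
apply F[25]=-0.692 → step 26: x=0.101, v=0.077, θ=-0.023, ω=0.003
apply F[26]=-0.665 → step 27: x=0.103, v=0.071, θ=-0.023, ω=0.008
apply F[27]=-0.640 → step 28: x=0.104, v=0.065, θ=-0.023, ω=0.012
apply F[28]=-0.616 → step 29: x=0.105, v=0.059, θ=-0.023, ω=0.015
apply F[29]=-0.592 → step 30: x=0.106, v=0.053, θ=-0.022, ω=0.018
apply F[30]=-0.570 → step 31: x=0.107, v=0.048, θ=-0.022, ω=0.021
apply F[31]=-0.548 → step 32: x=0.108, v=0.043, θ=-0.021, ω=0.022
Max |angle| over trajectory = 0.109 rad; bound = 0.077 → exceeded.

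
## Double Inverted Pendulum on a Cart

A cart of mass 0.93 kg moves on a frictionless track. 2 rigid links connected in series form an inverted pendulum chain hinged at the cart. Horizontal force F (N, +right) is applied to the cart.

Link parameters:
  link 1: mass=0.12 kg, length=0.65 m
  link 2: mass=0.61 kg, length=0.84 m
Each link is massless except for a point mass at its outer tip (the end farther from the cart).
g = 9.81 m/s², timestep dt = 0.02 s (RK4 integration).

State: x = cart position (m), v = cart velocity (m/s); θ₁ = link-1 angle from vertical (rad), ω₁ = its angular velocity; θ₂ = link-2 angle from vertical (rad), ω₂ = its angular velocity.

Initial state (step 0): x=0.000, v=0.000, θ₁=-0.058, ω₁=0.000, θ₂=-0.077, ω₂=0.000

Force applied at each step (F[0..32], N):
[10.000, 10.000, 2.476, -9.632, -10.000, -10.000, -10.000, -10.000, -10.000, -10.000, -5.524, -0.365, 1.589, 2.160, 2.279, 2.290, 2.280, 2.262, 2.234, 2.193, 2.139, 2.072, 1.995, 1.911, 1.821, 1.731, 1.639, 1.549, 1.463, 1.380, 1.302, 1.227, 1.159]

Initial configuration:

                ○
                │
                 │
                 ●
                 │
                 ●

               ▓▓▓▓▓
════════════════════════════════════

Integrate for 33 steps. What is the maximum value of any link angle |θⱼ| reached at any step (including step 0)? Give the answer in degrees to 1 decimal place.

apply F[0]=+10.000 → step 1: x=0.002, v=0.223, θ₁=-0.061, ω₁=-0.335, θ₂=-0.077, ω₂=-0.024
apply F[1]=+10.000 → step 2: x=0.009, v=0.448, θ₁=-0.072, ω₁=-0.683, θ₂=-0.078, ω₂=-0.039
apply F[2]=+2.476 → step 3: x=0.019, v=0.512, θ₁=-0.086, ω₁=-0.807, θ₂=-0.079, ω₂=-0.038
apply F[3]=-9.632 → step 4: x=0.027, v=0.320, θ₁=-0.100, ω₁=-0.564, θ₂=-0.079, ω₂=-0.016
apply F[4]=-10.000 → step 5: x=0.031, v=0.123, θ₁=-0.109, ω₁=-0.336, θ₂=-0.079, ω₂=0.023
apply F[5]=-10.000 → step 6: x=0.032, v=-0.074, θ₁=-0.114, ω₁=-0.125, θ₂=-0.078, ω₂=0.074
apply F[6]=-10.000 → step 7: x=0.028, v=-0.269, θ₁=-0.114, ω₁=0.078, θ₂=-0.076, ω₂=0.131
apply F[7]=-10.000 → step 8: x=0.021, v=-0.465, θ₁=-0.110, ω₁=0.281, θ₂=-0.073, ω₂=0.190
apply F[8]=-10.000 → step 9: x=0.010, v=-0.663, θ₁=-0.103, ω₁=0.490, θ₂=-0.069, ω₂=0.246
apply F[9]=-10.000 → step 10: x=-0.006, v=-0.862, θ₁=-0.091, ω₁=0.716, θ₂=-0.063, ω₂=0.293
apply F[10]=-5.524 → step 11: x=-0.024, v=-0.968, θ₁=-0.075, ω₁=0.818, θ₂=-0.057, ω₂=0.325
apply F[11]=-0.365 → step 12: x=-0.043, v=-0.966, θ₁=-0.060, ω₁=0.775, θ₂=-0.050, ω₂=0.344
apply F[12]=+1.589 → step 13: x=-0.062, v=-0.924, θ₁=-0.045, ω₁=0.687, θ₂=-0.043, ω₂=0.351
apply F[13]=+2.160 → step 14: x=-0.080, v=-0.872, θ₁=-0.032, ω₁=0.598, θ₂=-0.036, ω₂=0.349
apply F[14]=+2.279 → step 15: x=-0.097, v=-0.819, θ₁=-0.021, ω₁=0.518, θ₂=-0.029, ω₂=0.340
apply F[15]=+2.290 → step 16: x=-0.113, v=-0.768, θ₁=-0.011, ω₁=0.449, θ₂=-0.023, ω₂=0.326
apply F[16]=+2.280 → step 17: x=-0.128, v=-0.718, θ₁=-0.003, ω₁=0.389, θ₂=-0.016, ω₂=0.308
apply F[17]=+2.262 → step 18: x=-0.142, v=-0.669, θ₁=0.004, ω₁=0.335, θ₂=-0.010, ω₂=0.288
apply F[18]=+2.234 → step 19: x=-0.154, v=-0.622, θ₁=0.010, ω₁=0.288, θ₂=-0.005, ω₂=0.267
apply F[19]=+2.193 → step 20: x=-0.166, v=-0.577, θ₁=0.016, ω₁=0.247, θ₂=0.000, ω₂=0.245
apply F[20]=+2.139 → step 21: x=-0.178, v=-0.534, θ₁=0.020, ω₁=0.210, θ₂=0.005, ω₂=0.223
apply F[21]=+2.072 → step 22: x=-0.188, v=-0.493, θ₁=0.024, ω₁=0.177, θ₂=0.009, ω₂=0.201
apply F[22]=+1.995 → step 23: x=-0.197, v=-0.454, θ₁=0.027, ω₁=0.147, θ₂=0.013, ω₂=0.180
apply F[23]=+1.911 → step 24: x=-0.206, v=-0.417, θ₁=0.030, ω₁=0.121, θ₂=0.016, ω₂=0.160
apply F[24]=+1.821 → step 25: x=-0.214, v=-0.383, θ₁=0.032, ω₁=0.099, θ₂=0.019, ω₂=0.141
apply F[25]=+1.731 → step 26: x=-0.221, v=-0.351, θ₁=0.034, ω₁=0.079, θ₂=0.022, ω₂=0.123
apply F[26]=+1.639 → step 27: x=-0.228, v=-0.321, θ₁=0.036, ω₁=0.062, θ₂=0.024, ω₂=0.106
apply F[27]=+1.549 → step 28: x=-0.234, v=-0.293, θ₁=0.037, ω₁=0.046, θ₂=0.026, ω₂=0.091
apply F[28]=+1.463 → step 29: x=-0.240, v=-0.267, θ₁=0.037, ω₁=0.033, θ₂=0.028, ω₂=0.077
apply F[29]=+1.380 → step 30: x=-0.245, v=-0.244, θ₁=0.038, ω₁=0.022, θ₂=0.029, ω₂=0.064
apply F[30]=+1.302 → step 31: x=-0.250, v=-0.221, θ₁=0.038, ω₁=0.012, θ₂=0.030, ω₂=0.052
apply F[31]=+1.227 → step 32: x=-0.254, v=-0.201, θ₁=0.039, ω₁=0.004, θ₂=0.031, ω₂=0.041
apply F[32]=+1.159 → step 33: x=-0.258, v=-0.182, θ₁=0.039, ω₁=-0.003, θ₂=0.032, ω₂=0.032
Max |angle| over trajectory = 0.114 rad = 6.5°.

Answer: 6.5°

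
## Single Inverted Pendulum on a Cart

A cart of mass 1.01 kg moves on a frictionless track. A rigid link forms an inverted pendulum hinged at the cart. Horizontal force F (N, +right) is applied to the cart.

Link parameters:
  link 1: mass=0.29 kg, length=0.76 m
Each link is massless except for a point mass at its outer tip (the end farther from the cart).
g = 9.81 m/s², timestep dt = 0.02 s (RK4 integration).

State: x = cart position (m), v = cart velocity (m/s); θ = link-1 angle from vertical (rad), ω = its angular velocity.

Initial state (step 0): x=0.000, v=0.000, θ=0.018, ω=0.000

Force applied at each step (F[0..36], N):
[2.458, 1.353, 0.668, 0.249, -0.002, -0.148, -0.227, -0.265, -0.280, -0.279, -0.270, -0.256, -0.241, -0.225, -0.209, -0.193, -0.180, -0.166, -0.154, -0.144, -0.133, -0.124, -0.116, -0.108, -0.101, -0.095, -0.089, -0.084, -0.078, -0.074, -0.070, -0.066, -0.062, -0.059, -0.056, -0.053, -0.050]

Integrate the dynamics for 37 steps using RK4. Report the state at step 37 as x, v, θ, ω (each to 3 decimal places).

apply F[0]=+2.458 → step 1: x=0.000, v=0.048, θ=0.017, ω=-0.058
apply F[1]=+1.353 → step 2: x=0.002, v=0.074, θ=0.016, ω=-0.088
apply F[2]=+0.668 → step 3: x=0.003, v=0.086, θ=0.014, ω=-0.100
apply F[3]=+0.249 → step 4: x=0.005, v=0.090, θ=0.012, ω=-0.102
apply F[4]=-0.002 → step 5: x=0.007, v=0.089, θ=0.010, ω=-0.099
apply F[5]=-0.148 → step 6: x=0.009, v=0.086, θ=0.008, ω=-0.092
apply F[6]=-0.227 → step 7: x=0.010, v=0.081, θ=0.006, ω=-0.083
apply F[7]=-0.265 → step 8: x=0.012, v=0.076, θ=0.005, ω=-0.075
apply F[8]=-0.280 → step 9: x=0.013, v=0.070, θ=0.003, ω=-0.066
apply F[9]=-0.279 → step 10: x=0.015, v=0.064, θ=0.002, ω=-0.058
apply F[10]=-0.270 → step 11: x=0.016, v=0.059, θ=0.001, ω=-0.050
apply F[11]=-0.256 → step 12: x=0.017, v=0.054, θ=0.000, ω=-0.043
apply F[12]=-0.241 → step 13: x=0.018, v=0.049, θ=-0.001, ω=-0.037
apply F[13]=-0.225 → step 14: x=0.019, v=0.044, θ=-0.001, ω=-0.032
apply F[14]=-0.209 → step 15: x=0.020, v=0.040, θ=-0.002, ω=-0.027
apply F[15]=-0.193 → step 16: x=0.021, v=0.037, θ=-0.002, ω=-0.022
apply F[16]=-0.180 → step 17: x=0.021, v=0.033, θ=-0.003, ω=-0.019
apply F[17]=-0.166 → step 18: x=0.022, v=0.030, θ=-0.003, ω=-0.015
apply F[18]=-0.154 → step 19: x=0.022, v=0.027, θ=-0.003, ω=-0.012
apply F[19]=-0.144 → step 20: x=0.023, v=0.025, θ=-0.004, ω=-0.010
apply F[20]=-0.133 → step 21: x=0.023, v=0.022, θ=-0.004, ω=-0.008
apply F[21]=-0.124 → step 22: x=0.024, v=0.020, θ=-0.004, ω=-0.006
apply F[22]=-0.116 → step 23: x=0.024, v=0.018, θ=-0.004, ω=-0.004
apply F[23]=-0.108 → step 24: x=0.025, v=0.016, θ=-0.004, ω=-0.002
apply F[24]=-0.101 → step 25: x=0.025, v=0.014, θ=-0.004, ω=-0.001
apply F[25]=-0.095 → step 26: x=0.025, v=0.013, θ=-0.004, ω=-0.000
apply F[26]=-0.089 → step 27: x=0.025, v=0.011, θ=-0.004, ω=0.001
apply F[27]=-0.084 → step 28: x=0.026, v=0.010, θ=-0.004, ω=0.002
apply F[28]=-0.078 → step 29: x=0.026, v=0.008, θ=-0.004, ω=0.002
apply F[29]=-0.074 → step 30: x=0.026, v=0.007, θ=-0.004, ω=0.003
apply F[30]=-0.070 → step 31: x=0.026, v=0.006, θ=-0.004, ω=0.003
apply F[31]=-0.066 → step 32: x=0.026, v=0.005, θ=-0.004, ω=0.004
apply F[32]=-0.062 → step 33: x=0.026, v=0.004, θ=-0.004, ω=0.004
apply F[33]=-0.059 → step 34: x=0.026, v=0.003, θ=-0.004, ω=0.004
apply F[34]=-0.056 → step 35: x=0.026, v=0.002, θ=-0.004, ω=0.005
apply F[35]=-0.053 → step 36: x=0.026, v=0.001, θ=-0.004, ω=0.005
apply F[36]=-0.050 → step 37: x=0.026, v=0.000, θ=-0.003, ω=0.005

Answer: x=0.026, v=0.000, θ=-0.003, ω=0.005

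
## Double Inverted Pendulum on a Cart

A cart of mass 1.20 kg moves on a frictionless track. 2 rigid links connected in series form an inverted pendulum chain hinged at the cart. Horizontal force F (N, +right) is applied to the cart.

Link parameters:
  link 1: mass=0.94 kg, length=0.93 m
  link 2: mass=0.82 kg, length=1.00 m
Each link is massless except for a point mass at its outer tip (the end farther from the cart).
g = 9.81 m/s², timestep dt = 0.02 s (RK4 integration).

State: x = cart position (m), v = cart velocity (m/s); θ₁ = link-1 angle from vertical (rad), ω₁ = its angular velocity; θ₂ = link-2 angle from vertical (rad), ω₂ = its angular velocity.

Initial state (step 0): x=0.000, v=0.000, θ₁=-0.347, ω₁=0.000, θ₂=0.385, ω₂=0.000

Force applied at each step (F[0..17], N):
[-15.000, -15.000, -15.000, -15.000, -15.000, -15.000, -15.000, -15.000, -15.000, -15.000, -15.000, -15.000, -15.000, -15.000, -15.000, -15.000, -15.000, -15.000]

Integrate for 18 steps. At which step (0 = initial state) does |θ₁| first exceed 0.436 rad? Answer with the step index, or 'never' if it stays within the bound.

Answer: never

Derivation:
apply F[0]=-15.000 → step 1: x=-0.002, v=-0.164, θ₁=-0.347, ω₁=0.014, θ₂=0.387, ω₂=0.216
apply F[1]=-15.000 → step 2: x=-0.007, v=-0.328, θ₁=-0.346, ω₁=0.029, θ₂=0.394, ω₂=0.433
apply F[2]=-15.000 → step 3: x=-0.015, v=-0.493, θ₁=-0.346, ω₁=0.047, θ₂=0.404, ω₂=0.649
apply F[3]=-15.000 → step 4: x=-0.026, v=-0.660, θ₁=-0.345, ω₁=0.069, θ₂=0.420, ω₂=0.865
apply F[4]=-15.000 → step 5: x=-0.041, v=-0.829, θ₁=-0.343, ω₁=0.098, θ₂=0.439, ω₂=1.080
apply F[5]=-15.000 → step 6: x=-0.059, v=-0.999, θ₁=-0.341, ω₁=0.135, θ₂=0.463, ω₂=1.295
apply F[6]=-15.000 → step 7: x=-0.081, v=-1.173, θ₁=-0.337, ω₁=0.181, θ₂=0.491, ω₂=1.509
apply F[7]=-15.000 → step 8: x=-0.106, v=-1.349, θ₁=-0.333, ω₁=0.239, θ₂=0.523, ω₂=1.722
apply F[8]=-15.000 → step 9: x=-0.135, v=-1.529, θ₁=-0.328, ω₁=0.311, θ₂=0.560, ω₂=1.933
apply F[9]=-15.000 → step 10: x=-0.168, v=-1.713, θ₁=-0.321, ω₁=0.399, θ₂=0.600, ω₂=2.142
apply F[10]=-15.000 → step 11: x=-0.204, v=-1.901, θ₁=-0.312, ω₁=0.506, θ₂=0.645, ω₂=2.347
apply F[11]=-15.000 → step 12: x=-0.244, v=-2.093, θ₁=-0.300, ω₁=0.633, θ₂=0.694, ω₂=2.549
apply F[12]=-15.000 → step 13: x=-0.287, v=-2.291, θ₁=-0.286, ω₁=0.783, θ₂=0.747, ω₂=2.745
apply F[13]=-15.000 → step 14: x=-0.335, v=-2.494, θ₁=-0.269, ω₁=0.958, θ₂=0.804, ω₂=2.935
apply F[14]=-15.000 → step 15: x=-0.387, v=-2.703, θ₁=-0.248, ω₁=1.162, θ₂=0.865, ω₂=3.115
apply F[15]=-15.000 → step 16: x=-0.443, v=-2.919, θ₁=-0.222, ω₁=1.395, θ₂=0.929, ω₂=3.283
apply F[16]=-15.000 → step 17: x=-0.504, v=-3.142, θ₁=-0.192, ω₁=1.661, θ₂=0.996, ω₂=3.435
apply F[17]=-15.000 → step 18: x=-0.569, v=-3.373, θ₁=-0.156, ω₁=1.961, θ₂=1.066, ω₂=3.566
max |θ₁| = 0.347 ≤ 0.436 over all 19 states.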